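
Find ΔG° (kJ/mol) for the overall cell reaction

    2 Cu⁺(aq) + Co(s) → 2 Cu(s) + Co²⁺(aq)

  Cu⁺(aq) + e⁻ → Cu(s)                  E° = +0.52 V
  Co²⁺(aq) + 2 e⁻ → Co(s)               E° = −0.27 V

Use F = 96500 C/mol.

In the reaction as written Cu⁺(aq) is reduced, so the Cu⁺/Cu couple is the cathode and Co²⁺/Co is the anode.
E°cell = +0.52 − (−0.27) = +0.79 V; balancing electrons gives n = 2.
ΔG° = −nFE°cell = −(2)(96500)(+0.79) J/mol = −152 kJ/mol.

−152 kJ/mol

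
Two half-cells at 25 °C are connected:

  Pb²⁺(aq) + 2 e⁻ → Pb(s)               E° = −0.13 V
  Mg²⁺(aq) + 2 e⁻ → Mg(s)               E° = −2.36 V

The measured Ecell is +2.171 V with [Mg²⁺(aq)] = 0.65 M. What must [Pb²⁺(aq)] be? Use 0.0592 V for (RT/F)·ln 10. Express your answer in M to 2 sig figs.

Pb²⁺/Pb is the cathode (higher E°); E°cell = −0.13 − (−2.36) = +2.23 V with n = 2.
Rearranging E = E° − (0.0592/n)·log Q gives log Q = 2(+2.23 − (+2.171))/0.0592 = 1.993.
The balanced reaction is Pb²⁺(aq) + Mg(s) → Pb(s) + Mg²⁺(aq), so Q = [Mg²⁺(aq)] / [Pb²⁺(aq)].
Substituting the known concentrations and solving, log [Pb²⁺(aq)] = −2.180 and [Pb²⁺(aq)] = 0.0066 M.

0.0066 M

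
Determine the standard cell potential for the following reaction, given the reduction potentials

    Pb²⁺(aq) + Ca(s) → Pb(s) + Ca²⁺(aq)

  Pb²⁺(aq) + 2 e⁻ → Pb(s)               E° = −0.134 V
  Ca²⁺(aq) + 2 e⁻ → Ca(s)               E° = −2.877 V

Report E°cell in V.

+2.743 V

Pb²⁺(aq) gains electrons, so the Pb²⁺/Pb couple is the cathode; the Ca²⁺/Ca couple is the anode.
E°cell = E°(cathode) − E°(anode) = −0.134 − (−2.877) = +2.743 V.
The positive value indicates the reaction is spontaneous as written.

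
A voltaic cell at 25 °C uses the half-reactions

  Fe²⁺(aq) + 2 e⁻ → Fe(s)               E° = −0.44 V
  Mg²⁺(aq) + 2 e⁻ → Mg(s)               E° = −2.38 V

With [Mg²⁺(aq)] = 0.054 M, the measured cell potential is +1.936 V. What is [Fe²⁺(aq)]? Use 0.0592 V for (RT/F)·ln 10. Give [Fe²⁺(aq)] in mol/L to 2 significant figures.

The Fe²⁺/Fe couple has the larger reduction potential, so it is the cathode: E°cell = −0.44 − (−2.38) = +1.94 V and n = 2.
Since E = E° − (0.0592/n)·log Q, log Q = n(E° − E)/0.0592 = 0.135.
For Fe²⁺(aq) + Mg(s) → Fe(s) + Mg²⁺(aq), the reaction quotient is Q = [Mg²⁺(aq)] / [Fe²⁺(aq)].
Substituting the known concentrations and solving, log [Fe²⁺(aq)] = −1.403 and [Fe²⁺(aq)] = 0.040 M.

0.040 M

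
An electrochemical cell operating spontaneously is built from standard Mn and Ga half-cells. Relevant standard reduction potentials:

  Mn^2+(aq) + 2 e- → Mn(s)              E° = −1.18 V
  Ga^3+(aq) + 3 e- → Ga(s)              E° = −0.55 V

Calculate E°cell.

+0.63 V

Of the two couples in this cell, the one with the more positive reduction potential is reduced at the cathode: here that is Ga³⁺/Ga (−0.55 V); Mn²⁺/Mn (−1.18 V) is the anode.
E°cell = E°(cathode) − E°(anode) = −0.55 − (−1.18) = +0.63 V.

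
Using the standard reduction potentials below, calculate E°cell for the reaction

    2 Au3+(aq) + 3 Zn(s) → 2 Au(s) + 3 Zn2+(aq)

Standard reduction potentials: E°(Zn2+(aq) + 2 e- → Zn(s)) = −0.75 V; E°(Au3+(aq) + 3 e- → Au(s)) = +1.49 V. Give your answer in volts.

+2.24 V

Au3+(aq) gains electrons, so the Au³⁺/Au couple is the cathode; the Zn²⁺/Zn couple is the anode.
E°cell = E°(cathode) − E°(anode) = +1.49 − (−0.75) = +2.24 V.
The positive value indicates the reaction is spontaneous as written.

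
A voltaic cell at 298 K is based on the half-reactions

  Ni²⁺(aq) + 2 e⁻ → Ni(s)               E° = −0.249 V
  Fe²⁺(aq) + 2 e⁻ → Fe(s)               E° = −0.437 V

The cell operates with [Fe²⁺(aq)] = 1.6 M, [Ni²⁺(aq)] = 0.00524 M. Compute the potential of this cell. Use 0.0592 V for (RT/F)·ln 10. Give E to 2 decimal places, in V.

+0.11 V

Since E°(Ni²⁺/Ni) > E°(Fe²⁺/Fe), Ni²⁺/Ni serves as the cathode.
E°cell = E°cat − E°an = −0.249 − (−0.437) = +0.188 V; n = 2.
Balancing gives Ni²⁺(aq) + Fe(s) → Ni(s) + Fe²⁺(aq); hence Q = [Fe²⁺(aq)] / [Ni²⁺(aq)] = 305 (log Q = 2.485).
E = E° − (0.0592/n)·log Q = +0.188 − (0.0592/2)(2.485) = +0.11 V.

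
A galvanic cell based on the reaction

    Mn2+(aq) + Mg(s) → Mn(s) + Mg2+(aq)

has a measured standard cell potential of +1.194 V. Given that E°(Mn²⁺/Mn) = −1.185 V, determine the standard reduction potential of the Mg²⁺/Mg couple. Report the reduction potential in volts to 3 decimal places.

−2.379 V

In the reaction as written the Mn²⁺/Mn couple is reduced (cathode) and Mg²⁺/Mg is oxidized (anode), so E°cell = E°(Mn²⁺/Mn) − E°(Mg²⁺/Mg).
E°(Mg²⁺/Mg) = E°(cathode) − E°cell = −1.185 − (+1.194) = −2.379 V.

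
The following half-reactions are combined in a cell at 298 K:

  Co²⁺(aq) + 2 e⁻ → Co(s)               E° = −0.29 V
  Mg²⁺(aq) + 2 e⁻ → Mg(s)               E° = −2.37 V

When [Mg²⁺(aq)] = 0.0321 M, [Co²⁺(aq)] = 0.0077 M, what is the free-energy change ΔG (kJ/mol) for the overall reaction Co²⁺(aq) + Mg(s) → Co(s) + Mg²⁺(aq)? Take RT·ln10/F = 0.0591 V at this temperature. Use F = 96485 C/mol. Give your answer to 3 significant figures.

−398 kJ/mol

The standard cell potential is −0.29 − (−2.37) = +2.08 V, with n = 2 electrons in the balanced equation.
Here Q = [Mg²⁺(aq)] / [Co²⁺(aq)] = 4.17 (log Q = 0.620), giving E = +2.08 − (0.0591/2)·(0.620) = +2.0617 V.
Finally ΔG = −nFE = −(2)(96485 C/mol)(+2.0617 V) = −398 kJ/mol.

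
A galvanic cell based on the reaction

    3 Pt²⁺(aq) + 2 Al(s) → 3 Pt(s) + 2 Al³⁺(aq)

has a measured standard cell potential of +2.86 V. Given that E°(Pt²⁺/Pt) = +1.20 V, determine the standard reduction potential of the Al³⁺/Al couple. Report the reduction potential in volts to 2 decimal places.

−1.66 V

In the reaction as written the Pt²⁺/Pt couple is reduced (cathode) and Al³⁺/Al is oxidized (anode), so E°cell = E°(Pt²⁺/Pt) − E°(Al³⁺/Al).
E°(Al³⁺/Al) = E°(cathode) − E°cell = +1.20 − (+2.86) = −1.66 V.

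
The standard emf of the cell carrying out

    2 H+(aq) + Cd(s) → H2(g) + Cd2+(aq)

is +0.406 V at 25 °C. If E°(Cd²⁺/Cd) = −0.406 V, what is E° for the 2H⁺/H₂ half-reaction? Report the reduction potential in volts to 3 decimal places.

In the reaction as written the 2H⁺/H₂ couple is reduced (cathode) and Cd²⁺/Cd is oxidized (anode), so E°cell = E°(2H⁺/H₂) − E°(Cd²⁺/Cd).
E°(2H⁺/H₂) = E°cell + E°(anode) = +0.406 + (−0.406) = +0.000 V.

+0.000 V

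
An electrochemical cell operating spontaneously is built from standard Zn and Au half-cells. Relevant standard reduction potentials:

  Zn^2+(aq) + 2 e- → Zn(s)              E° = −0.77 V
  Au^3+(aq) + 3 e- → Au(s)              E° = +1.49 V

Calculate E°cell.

The Au³⁺/Au couple has the higher E°, so Au ion is reduced (cathode) and Zn is oxidized (anode).
E°cell = E°(cathode) − E°(anode) = +1.49 − (−0.77) = +2.26 V.

+2.26 V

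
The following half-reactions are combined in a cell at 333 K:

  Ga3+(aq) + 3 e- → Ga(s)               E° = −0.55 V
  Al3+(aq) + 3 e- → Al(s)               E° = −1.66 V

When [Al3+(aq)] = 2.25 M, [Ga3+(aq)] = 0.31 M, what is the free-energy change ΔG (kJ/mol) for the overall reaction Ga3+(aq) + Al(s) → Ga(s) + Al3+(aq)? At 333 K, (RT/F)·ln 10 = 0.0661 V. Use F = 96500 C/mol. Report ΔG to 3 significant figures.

With Ga³⁺/Ga reduced at the cathode, E°cell = −0.55 − (−1.66) = +1.11 V and n = 3.
Here Q = [Al3+(aq)] / [Ga3+(aq)] = 7.26 (log Q = 0.861), giving E = +1.11 − (0.0661/3)·(0.861) = +1.0910 V.
ΔG = −nFE = −(3)(96500)(+1.0910) J/mol = −316 kJ/mol.

−316 kJ/mol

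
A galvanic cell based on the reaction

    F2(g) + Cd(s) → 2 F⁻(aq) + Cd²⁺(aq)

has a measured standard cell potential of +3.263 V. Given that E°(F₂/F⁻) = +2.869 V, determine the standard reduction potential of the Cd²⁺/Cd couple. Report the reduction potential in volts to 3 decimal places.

In the reaction as written the F₂/F⁻ couple is reduced (cathode) and Cd²⁺/Cd is oxidized (anode), so E°cell = E°(F₂/F⁻) − E°(Cd²⁺/Cd).
E°(Cd²⁺/Cd) = E°(cathode) − E°cell = +2.869 − (+3.263) = −0.394 V.

−0.394 V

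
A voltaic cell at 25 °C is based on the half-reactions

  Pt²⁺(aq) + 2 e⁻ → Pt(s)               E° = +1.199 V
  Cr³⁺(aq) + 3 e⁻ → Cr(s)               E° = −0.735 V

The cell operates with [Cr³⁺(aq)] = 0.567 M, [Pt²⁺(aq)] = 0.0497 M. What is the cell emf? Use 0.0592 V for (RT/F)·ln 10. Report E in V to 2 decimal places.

Pt²⁺/Pt is reduced (cathode, E° = +1.199 V) and Cr³⁺/Cr is oxidized (anode).
E°cell = E°cat − E°an = +1.199 − (−0.735) = +1.934 V; n = 6.
For the overall reaction 3 Pt²⁺(aq) + 2 Cr(s) → 3 Pt(s) + 2 Cr³⁺(aq), Q = [Cr³⁺(aq)]^2 / [Pt²⁺(aq)]^3 = 2.62×10^3, giving log Q = 3.418.
Applying E = E° − (RT ln10/nF)·log Q gives +1.934 − (0.0592/6)(3.418) = +1.90 V.

+1.90 V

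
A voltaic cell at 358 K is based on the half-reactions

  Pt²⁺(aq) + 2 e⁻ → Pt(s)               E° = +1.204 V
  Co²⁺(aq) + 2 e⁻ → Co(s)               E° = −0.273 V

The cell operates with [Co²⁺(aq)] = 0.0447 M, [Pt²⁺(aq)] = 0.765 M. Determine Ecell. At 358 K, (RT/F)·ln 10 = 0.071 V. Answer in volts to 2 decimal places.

The Pt²⁺/Pt couple has the more positive E°, so it is the cathode; Co²⁺/Co is the anode.
The standard potential is +1.204 − (−0.273) = +1.477 V and the balanced reaction transfers n = 2 electrons.
Balancing gives Pt²⁺(aq) + Co(s) → Pt(s) + Co²⁺(aq); hence Q = [Co²⁺(aq)] / [Pt²⁺(aq)] = 0.0584 (log Q = −1.233).
By the Nernst equation, E = +1.477 − (0.071/2)·(−1.233) = +1.52 V.

+1.52 V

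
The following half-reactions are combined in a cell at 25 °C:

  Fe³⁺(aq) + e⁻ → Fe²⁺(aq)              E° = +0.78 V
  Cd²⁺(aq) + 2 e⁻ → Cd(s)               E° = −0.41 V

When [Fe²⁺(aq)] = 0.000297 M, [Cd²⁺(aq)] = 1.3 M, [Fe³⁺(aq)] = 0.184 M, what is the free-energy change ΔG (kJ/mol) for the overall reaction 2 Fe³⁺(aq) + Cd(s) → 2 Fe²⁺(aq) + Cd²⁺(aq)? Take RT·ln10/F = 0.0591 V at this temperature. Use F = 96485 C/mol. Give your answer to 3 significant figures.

−261 kJ/mol

E°cell = +0.78 − (−0.41) = +1.19 V; the balanced reaction transfers n = 2 electrons.
Q = ([Fe²⁺(aq)]^2·[Cd²⁺(aq)]) / [Fe³⁺(aq)]^2 = 3.39×10^−6, so log Q = −5.470 and E = +1.19 − (0.0591/2)(−5.470) = +1.3516 V.
Finally ΔG = −nFE = −(2)(96485 C/mol)(+1.3516 V) = −261 kJ/mol.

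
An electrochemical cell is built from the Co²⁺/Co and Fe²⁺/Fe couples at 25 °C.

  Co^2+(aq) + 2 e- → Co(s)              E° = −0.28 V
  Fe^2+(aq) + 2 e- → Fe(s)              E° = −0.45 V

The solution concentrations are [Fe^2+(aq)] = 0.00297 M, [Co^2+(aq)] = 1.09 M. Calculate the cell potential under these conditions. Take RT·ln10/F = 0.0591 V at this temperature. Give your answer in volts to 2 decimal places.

The Co²⁺/Co couple has the more positive E°, so it is the cathode; Fe²⁺/Fe is the anode.
The standard potential is −0.28 − (−0.45) = +0.17 V and the balanced reaction transfers n = 2 electrons.
For the overall reaction Co^2+(aq) + Fe(s) → Co(s) + Fe^2+(aq), Q = [Fe^2+(aq)] / [Co^2+(aq)] = 0.00272, giving log Q = −2.565.
Applying E = E° − (RT ln10/nF)·log Q gives +0.17 − (0.0591/2)(−2.565) = +0.25 V.

+0.25 V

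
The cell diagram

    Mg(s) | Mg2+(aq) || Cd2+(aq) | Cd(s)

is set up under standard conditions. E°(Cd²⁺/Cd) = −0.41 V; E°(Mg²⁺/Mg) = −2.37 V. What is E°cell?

+1.96 V

By convention the left-hand electrode in cell notation is the anode (oxidation) and the right-hand electrode is the cathode (reduction).
E°cell = E°(right) − E°(left) = −0.41 − (−2.37) = +1.96 V.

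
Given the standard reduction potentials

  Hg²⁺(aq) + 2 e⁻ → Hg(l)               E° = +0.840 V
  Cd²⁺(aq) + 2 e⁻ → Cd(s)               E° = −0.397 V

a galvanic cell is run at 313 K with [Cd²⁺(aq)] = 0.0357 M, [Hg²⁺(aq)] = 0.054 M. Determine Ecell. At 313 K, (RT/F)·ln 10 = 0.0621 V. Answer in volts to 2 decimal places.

The Hg²⁺/Hg couple has the more positive E°, so it is the cathode; Cd²⁺/Cd is the anode.
E°cell = E°cat − E°an = +0.840 − (−0.397) = +1.237 V; n = 2.
Balancing gives Hg²⁺(aq) + Cd(s) → Hg(l) + Cd²⁺(aq); hence Q = [Cd²⁺(aq)] / [Hg²⁺(aq)] = 0.661 (log Q = −0.180).
E = E° − (0.0621/n)·log Q = +1.237 − (0.0621/2)(−0.180) = +1.24 V.

+1.24 V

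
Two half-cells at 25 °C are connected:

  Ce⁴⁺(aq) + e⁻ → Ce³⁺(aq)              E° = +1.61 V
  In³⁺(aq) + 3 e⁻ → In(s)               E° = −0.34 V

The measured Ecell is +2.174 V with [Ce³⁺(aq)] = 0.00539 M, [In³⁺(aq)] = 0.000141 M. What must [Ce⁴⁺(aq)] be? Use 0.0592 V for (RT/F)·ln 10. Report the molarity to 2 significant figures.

The Ce⁴⁺/Ce³⁺ couple has the larger reduction potential, so it is the cathode: E°cell = +1.61 − (−0.34) = +1.95 V and n = 3.
Since E = E° − (0.0592/n)·log Q, log Q = n(E° − E)/0.0592 = −11.351.
For 3 Ce⁴⁺(aq) + In(s) → 3 Ce³⁺(aq) + In³⁺(aq), the reaction quotient is Q = ([Ce³⁺(aq)]^3·[In³⁺(aq)]) / [Ce⁴⁺(aq)]^3.
Solving for the unknown gives log [Ce⁴⁺(aq)] = 0.232, so [Ce⁴⁺(aq)] ≈ 1.7 M.

1.7 M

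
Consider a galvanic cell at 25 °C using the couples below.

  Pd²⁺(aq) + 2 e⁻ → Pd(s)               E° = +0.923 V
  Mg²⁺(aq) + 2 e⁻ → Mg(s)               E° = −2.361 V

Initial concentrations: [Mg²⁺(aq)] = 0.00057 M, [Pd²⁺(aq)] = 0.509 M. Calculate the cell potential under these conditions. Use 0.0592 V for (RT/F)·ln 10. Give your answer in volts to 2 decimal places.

Pd²⁺/Pd is reduced (cathode, E° = +0.923 V) and Mg²⁺/Mg is oxidized (anode).
E°cell = E°cat − E°an = +0.923 − (−2.361) = +3.284 V; n = 2.
The balanced reaction is Pd²⁺(aq) + Mg(s) → Pd(s) + Mg²⁺(aq), so Q = [Mg²⁺(aq)] / [Pd²⁺(aq)] = 0.00112 and log Q = −2.951.
Applying E = E° − (RT ln10/nF)·log Q gives +3.284 − (0.0592/2)(−2.951) = +3.37 V.

+3.37 V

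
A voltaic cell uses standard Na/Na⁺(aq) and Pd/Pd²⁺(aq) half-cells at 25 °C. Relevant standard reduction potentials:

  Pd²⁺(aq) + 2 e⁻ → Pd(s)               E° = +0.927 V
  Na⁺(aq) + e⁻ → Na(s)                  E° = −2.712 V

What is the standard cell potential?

Of the two couples in this cell, the one with the more positive reduction potential is reduced at the cathode: here that is Pd²⁺/Pd (+0.927 V); Na⁺/Na (−2.712 V) is the anode.
E°cell = E°(cathode) − E°(anode) = +0.927 − (−2.712) = +3.639 V.

+3.639 V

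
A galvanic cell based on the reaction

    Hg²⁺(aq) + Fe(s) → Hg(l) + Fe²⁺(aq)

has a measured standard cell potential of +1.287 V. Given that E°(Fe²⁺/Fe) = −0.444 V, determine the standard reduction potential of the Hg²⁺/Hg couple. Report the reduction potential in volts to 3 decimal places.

In the reaction as written the Hg²⁺/Hg couple is reduced (cathode) and Fe²⁺/Fe is oxidized (anode), so E°cell = E°(Hg²⁺/Hg) − E°(Fe²⁺/Fe).
E°(Hg²⁺/Hg) = E°cell + E°(anode) = +1.287 + (−0.444) = +0.843 V.

+0.843 V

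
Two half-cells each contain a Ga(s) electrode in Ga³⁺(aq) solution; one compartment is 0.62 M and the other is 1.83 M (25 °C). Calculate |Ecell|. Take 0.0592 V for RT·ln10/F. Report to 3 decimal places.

For a concentration cell E°cell = 0, since both electrodes use the same couple.
The compartment with the higher Ga³⁺(aq) concentration (1.83 M) acts as the cathode; ions are reduced there and produced at the dilute (0.62 M) anode.
With n = 3, Ecell = −(0.0592/3)·log([dilute]/[conc]) = −(0.0592/3)·log(0.62/1.83) = +0.009 V.

0.009 V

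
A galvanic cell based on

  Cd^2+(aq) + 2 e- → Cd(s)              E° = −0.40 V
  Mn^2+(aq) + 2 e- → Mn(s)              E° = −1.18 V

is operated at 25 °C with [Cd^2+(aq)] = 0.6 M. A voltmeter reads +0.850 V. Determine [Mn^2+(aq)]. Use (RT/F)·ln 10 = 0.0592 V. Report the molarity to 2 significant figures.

The Cd²⁺/Cd couple has the larger reduction potential, so it is the cathode: E°cell = −0.40 − (−1.18) = +0.78 V and n = 2.
Since E = E° − (0.0592/n)·log Q, log Q = n(E° − E)/0.0592 = −2.365.
Balancing electrons gives Cd^2+(aq) + Mn(s) → Cd(s) + Mn^2+(aq); thus Q = [Mn^2+(aq)] / [Cd^2+(aq)].
Isolating [Mn^2+(aq)] in Q = 10^{−2.365} yields log [Mn^2+(aq)] = −2.587, i.e. 0.0026 M.

0.0026 M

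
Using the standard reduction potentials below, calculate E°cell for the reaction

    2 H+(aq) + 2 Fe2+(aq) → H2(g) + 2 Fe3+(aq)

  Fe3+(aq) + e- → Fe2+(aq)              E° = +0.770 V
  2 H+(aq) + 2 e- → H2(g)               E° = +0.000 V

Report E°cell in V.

H+(aq) gains electrons, so the 2H⁺/H₂ couple is the cathode; the Fe³⁺/Fe²⁺ couple is the anode.
E°cell = E°(cathode) − E°(anode) = +0.000 − (+0.770) = −0.770 V.
The negative E°cell means the reaction is non-spontaneous in the direction written.

−0.770 V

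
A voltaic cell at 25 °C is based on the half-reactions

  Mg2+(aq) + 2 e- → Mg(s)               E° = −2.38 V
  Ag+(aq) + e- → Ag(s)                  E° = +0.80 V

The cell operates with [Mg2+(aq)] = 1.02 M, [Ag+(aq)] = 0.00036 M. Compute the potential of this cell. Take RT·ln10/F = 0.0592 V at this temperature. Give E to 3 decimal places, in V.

Since E°(Ag⁺/Ag) > E°(Mg²⁺/Mg), Ag⁺/Ag serves as the cathode.
E°cell = E°cat − E°an = +0.80 − (−2.38) = +3.18 V; n = 2.
Balancing gives 2 Ag+(aq) + Mg(s) → 2 Ag(s) + Mg2+(aq); hence Q = [Mg2+(aq)] / [Ag+(aq)]^2 = 7.87×10^6 (log Q = 6.896).
By the Nernst equation, E = +3.18 − (0.0592/2)·(6.896) = +2.976 V.

+2.976 V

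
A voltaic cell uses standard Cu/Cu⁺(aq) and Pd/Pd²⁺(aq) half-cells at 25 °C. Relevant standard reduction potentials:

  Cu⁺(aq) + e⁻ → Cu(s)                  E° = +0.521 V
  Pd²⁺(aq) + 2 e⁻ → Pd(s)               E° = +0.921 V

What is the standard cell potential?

+0.400 V

The Pd²⁺/Pd couple has the higher E°, so Pd ion is reduced (cathode) and Cu is oxidized (anode).
E°cell = E°(cathode) − E°(anode) = +0.921 − (+0.521) = +0.400 V.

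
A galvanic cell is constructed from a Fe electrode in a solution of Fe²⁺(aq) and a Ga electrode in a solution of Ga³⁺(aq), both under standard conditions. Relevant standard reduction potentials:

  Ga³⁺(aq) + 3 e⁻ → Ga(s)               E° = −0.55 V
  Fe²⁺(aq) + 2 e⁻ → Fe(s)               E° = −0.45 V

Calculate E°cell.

+0.10 V

The Fe²⁺/Fe couple has the higher E°, so Fe ion is reduced (cathode) and Ga is oxidized (anode).
E°cell = E°(cathode) − E°(anode) = −0.45 − (−0.55) = +0.10 V.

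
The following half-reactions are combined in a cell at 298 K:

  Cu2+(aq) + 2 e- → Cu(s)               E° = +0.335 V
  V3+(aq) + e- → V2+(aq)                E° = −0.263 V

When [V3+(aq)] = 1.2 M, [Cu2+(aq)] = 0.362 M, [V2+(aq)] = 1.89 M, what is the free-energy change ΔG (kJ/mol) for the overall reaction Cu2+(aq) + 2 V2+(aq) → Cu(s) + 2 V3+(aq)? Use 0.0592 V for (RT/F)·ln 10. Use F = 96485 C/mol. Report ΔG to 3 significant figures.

E°cell = +0.335 − (−0.263) = +0.598 V; the balanced reaction transfers n = 2 electrons.
The reaction quotient is [V3+(aq)]^2 / ([Cu2+(aq)]·[V2+(aq)]^2) = 1.11; by Nernst, E = +0.598 − (0.0592/2)(0.047) = +0.5966 V.
ΔG = −nFE = −(2)(96485)(+0.5966) J/mol = −115 kJ/mol.

−115 kJ/mol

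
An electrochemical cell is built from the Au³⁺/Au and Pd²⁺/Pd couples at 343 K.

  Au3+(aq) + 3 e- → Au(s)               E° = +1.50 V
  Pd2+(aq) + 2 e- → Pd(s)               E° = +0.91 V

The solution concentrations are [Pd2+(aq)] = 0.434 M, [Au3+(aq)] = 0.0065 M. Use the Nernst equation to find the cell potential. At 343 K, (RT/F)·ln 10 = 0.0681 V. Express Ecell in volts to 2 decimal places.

+0.55 V

Au³⁺/Au is reduced (cathode, E° = +1.50 V) and Pd²⁺/Pd is oxidized (anode).
E°cell = E°cat − E°an = +1.50 − (+0.91) = +0.59 V; n = 6.
For the overall reaction 2 Au3+(aq) + 3 Pd(s) → 2 Au(s) + 3 Pd2+(aq), Q = [Pd2+(aq)]^3 / [Au3+(aq)]^2 = 1.93×10^3, giving log Q = 3.287.
Applying E = E° − (RT ln10/nF)·log Q gives +0.59 − (0.0681/6)(3.287) = +0.55 V.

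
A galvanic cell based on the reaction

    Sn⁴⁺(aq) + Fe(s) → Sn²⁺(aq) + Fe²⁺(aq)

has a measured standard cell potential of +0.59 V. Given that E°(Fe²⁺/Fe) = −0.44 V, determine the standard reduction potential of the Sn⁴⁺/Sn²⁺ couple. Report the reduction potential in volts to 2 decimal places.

+0.15 V

In the reaction as written the Sn⁴⁺/Sn²⁺ couple is reduced (cathode) and Fe²⁺/Fe is oxidized (anode), so E°cell = E°(Sn⁴⁺/Sn²⁺) − E°(Fe²⁺/Fe).
E°(Sn⁴⁺/Sn²⁺) = E°cell + E°(anode) = +0.59 + (−0.44) = +0.15 V.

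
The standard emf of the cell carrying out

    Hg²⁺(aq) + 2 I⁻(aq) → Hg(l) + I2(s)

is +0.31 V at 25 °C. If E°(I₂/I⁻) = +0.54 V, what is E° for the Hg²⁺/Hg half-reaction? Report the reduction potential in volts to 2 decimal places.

+0.85 V

In the reaction as written the Hg²⁺/Hg couple is reduced (cathode) and I₂/I⁻ is oxidized (anode), so E°cell = E°(Hg²⁺/Hg) − E°(I₂/I⁻).
E°(Hg²⁺/Hg) = E°cell + E°(anode) = +0.31 + (+0.54) = +0.85 V.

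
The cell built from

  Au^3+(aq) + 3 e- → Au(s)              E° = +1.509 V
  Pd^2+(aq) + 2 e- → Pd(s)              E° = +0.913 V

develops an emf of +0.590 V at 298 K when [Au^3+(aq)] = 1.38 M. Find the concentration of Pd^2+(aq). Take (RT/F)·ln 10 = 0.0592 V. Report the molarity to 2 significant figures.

With Au³⁺/Au at the cathode and Pd²⁺/Pd at the anode, E°cell = +1.509 − (+0.913) = +0.596 V (n = 6).
Rearranging E = E° − (0.0592/n)·log Q gives log Q = 6(+0.596 − (+0.590))/0.0592 = 0.608.
Balancing electrons gives 2 Au^3+(aq) + 3 Pd(s) → 2 Au(s) + 3 Pd^2+(aq); thus Q = [Pd^2+(aq)]^3 / [Au^3+(aq)]^2.
Solving for the unknown gives log [Pd^2+(aq)] = 0.296, so [Pd^2+(aq)] ≈ 2.0 M.

2.0 M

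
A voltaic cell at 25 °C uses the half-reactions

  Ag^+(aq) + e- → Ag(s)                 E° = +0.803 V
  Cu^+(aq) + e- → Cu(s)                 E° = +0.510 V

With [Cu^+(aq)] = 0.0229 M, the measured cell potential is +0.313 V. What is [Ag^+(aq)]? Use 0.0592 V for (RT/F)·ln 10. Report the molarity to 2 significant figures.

0.050 M

The Ag⁺/Ag couple has the larger reduction potential, so it is the cathode: E°cell = +0.803 − (+0.510) = +0.293 V and n = 1.
Since E = E° − (0.0592/n)·log Q, log Q = n(E° − E)/0.0592 = −0.338.
For Ag^+(aq) + Cu(s) → Ag(s) + Cu^+(aq), the reaction quotient is Q = [Cu^+(aq)] / [Ag^+(aq)].
Substituting the known concentrations and solving, log [Ag^+(aq)] = −1.302 and [Ag^+(aq)] = 0.050 M.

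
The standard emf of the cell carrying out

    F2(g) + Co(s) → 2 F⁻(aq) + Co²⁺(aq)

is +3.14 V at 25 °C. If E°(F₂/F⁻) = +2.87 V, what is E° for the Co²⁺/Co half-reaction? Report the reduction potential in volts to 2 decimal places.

−0.27 V

In the reaction as written the F₂/F⁻ couple is reduced (cathode) and Co²⁺/Co is oxidized (anode), so E°cell = E°(F₂/F⁻) − E°(Co²⁺/Co).
E°(Co²⁺/Co) = E°(cathode) − E°cell = +2.87 − (+3.14) = −0.27 V.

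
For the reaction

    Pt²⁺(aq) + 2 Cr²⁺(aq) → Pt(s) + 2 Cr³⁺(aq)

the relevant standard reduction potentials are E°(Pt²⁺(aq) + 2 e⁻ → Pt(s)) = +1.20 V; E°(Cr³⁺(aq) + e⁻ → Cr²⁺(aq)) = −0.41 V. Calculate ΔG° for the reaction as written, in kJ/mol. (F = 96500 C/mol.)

−311 kJ/mol

In the reaction as written Pt²⁺(aq) is reduced, so the Pt²⁺/Pt couple is the cathode and Cr³⁺/Cr²⁺ is the anode.
E°cell = +1.20 − (−0.41) = +1.61 V; balancing electrons gives n = 2.
ΔG° = −nFE°cell = −(2)(96500)(+1.61) J/mol = −311 kJ/mol.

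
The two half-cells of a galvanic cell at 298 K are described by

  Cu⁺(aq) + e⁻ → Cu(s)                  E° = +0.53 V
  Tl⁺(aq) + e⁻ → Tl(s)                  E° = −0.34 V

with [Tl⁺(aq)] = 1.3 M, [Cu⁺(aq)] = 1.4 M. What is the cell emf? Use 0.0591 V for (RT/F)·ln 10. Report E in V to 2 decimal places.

Since E°(Cu⁺/Cu) > E°(Tl⁺/Tl), Cu⁺/Cu serves as the cathode.
The standard potential is +0.53 − (−0.34) = +0.87 V and the balanced reaction transfers n = 1 electron.
For the overall reaction Cu⁺(aq) + Tl(s) → Cu(s) + Tl⁺(aq), Q = [Tl⁺(aq)] / [Cu⁺(aq)] = 0.929, giving log Q = −0.032.
E = E° − (0.0591/n)·log Q = +0.87 − (0.0591/1)(−0.032) = +0.87 V.

+0.87 V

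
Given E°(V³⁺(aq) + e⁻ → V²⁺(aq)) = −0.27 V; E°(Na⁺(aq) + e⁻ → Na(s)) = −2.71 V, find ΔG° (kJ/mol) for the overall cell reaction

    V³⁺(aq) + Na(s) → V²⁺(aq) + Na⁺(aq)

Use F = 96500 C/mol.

−235 kJ/mol

In the reaction as written V³⁺(aq) is reduced, so the V³⁺/V²⁺ couple is the cathode and Na⁺/Na is the anode.
E°cell = −0.27 − (−2.71) = +2.44 V; balancing electrons gives n = 1.
ΔG° = −nFE°cell = −(1)(96500)(+2.44) J/mol = −235 kJ/mol.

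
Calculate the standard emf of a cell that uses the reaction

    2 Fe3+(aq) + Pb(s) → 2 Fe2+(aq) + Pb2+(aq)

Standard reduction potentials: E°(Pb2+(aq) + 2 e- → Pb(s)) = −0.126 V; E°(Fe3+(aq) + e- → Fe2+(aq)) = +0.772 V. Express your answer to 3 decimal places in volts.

+0.898 V

Fe3+(aq) gains electrons, so the Fe³⁺/Fe²⁺ couple is the cathode; the Pb²⁺/Pb couple is the anode.
E°cell = E°(cathode) − E°(anode) = +0.772 − (−0.126) = +0.898 V.
The positive value indicates the reaction is spontaneous as written.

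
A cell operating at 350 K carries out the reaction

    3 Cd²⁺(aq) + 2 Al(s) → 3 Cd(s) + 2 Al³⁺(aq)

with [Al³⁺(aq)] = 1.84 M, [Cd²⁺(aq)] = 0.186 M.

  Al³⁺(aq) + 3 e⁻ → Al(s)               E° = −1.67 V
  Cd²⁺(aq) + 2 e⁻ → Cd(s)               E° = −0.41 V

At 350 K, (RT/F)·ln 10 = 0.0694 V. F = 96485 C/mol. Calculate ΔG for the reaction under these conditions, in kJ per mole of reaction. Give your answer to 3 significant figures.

−711 kJ/mol

The standard cell potential is −0.41 − (−1.67) = +1.26 V, with n = 6 electrons in the balanced equation.
Q = [Al³⁺(aq)]^2 / [Cd²⁺(aq)]^3 = 526, so log Q = 2.721 and E = +1.26 − (0.0694/6)(2.721) = +1.2285 V.
Then ΔG = −nFE = −6 × 96485 × +1.2285 J/mol = −711 kJ/mol.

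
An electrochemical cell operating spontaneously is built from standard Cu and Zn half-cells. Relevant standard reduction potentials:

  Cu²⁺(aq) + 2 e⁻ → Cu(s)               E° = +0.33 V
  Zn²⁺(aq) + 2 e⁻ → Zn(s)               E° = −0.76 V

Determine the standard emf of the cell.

+1.09 V

The Cu²⁺/Cu couple has the higher E°, so Cu ion is reduced (cathode) and Zn is oxidized (anode).
E°cell = E°(cathode) − E°(anode) = +0.33 − (−0.76) = +1.09 V.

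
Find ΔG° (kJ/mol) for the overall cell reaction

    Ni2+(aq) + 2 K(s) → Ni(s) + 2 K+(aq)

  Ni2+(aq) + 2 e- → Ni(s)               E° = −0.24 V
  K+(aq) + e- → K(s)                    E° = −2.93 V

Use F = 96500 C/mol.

−519 kJ/mol

In the reaction as written Ni2+(aq) is reduced, so the Ni²⁺/Ni couple is the cathode and K⁺/K is the anode.
E°cell = −0.24 − (−2.93) = +2.69 V; balancing electrons gives n = 2.
ΔG° = −nFE°cell = −(2)(96500)(+2.69) J/mol = −519 kJ/mol.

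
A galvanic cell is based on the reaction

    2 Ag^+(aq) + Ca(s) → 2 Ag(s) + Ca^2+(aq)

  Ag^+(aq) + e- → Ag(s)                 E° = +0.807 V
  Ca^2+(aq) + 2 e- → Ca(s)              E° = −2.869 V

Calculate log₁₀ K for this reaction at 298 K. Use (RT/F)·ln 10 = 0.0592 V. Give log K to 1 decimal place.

log K = 124.2

The Ag⁺/Ag couple is reduced (cathode); E°cell = +0.807 − (−2.869) = +3.676 V with n = 2.
At equilibrium E = 0, so log K = nE°cell / 0.0592 = (2)(+3.676) / 0.0592 = 124.2.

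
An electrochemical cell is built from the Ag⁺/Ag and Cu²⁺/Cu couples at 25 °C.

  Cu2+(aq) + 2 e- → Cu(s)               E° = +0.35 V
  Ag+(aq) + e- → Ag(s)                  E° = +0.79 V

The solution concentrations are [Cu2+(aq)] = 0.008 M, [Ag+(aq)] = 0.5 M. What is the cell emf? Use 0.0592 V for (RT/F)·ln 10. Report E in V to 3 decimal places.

Since E°(Ag⁺/Ag) > E°(Cu²⁺/Cu), Ag⁺/Ag serves as the cathode.
E°cell = E°cat − E°an = +0.79 − (+0.35) = +0.44 V; n = 2.
For the overall reaction 2 Ag+(aq) + Cu(s) → 2 Ag(s) + Cu2+(aq), Q = [Cu2+(aq)] / [Ag+(aq)]^2 = 0.032, giving log Q = −1.495.
By the Nernst equation, E = +0.44 − (0.0592/2)·(−1.495) = +0.484 V.

+0.484 V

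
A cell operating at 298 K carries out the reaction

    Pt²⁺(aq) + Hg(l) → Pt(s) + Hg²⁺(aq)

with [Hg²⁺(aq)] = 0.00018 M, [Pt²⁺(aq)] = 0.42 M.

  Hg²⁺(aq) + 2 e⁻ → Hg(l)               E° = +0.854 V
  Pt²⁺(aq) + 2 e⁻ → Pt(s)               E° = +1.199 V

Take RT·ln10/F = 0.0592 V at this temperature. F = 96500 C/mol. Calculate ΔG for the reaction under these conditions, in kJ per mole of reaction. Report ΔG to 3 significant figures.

−85.8 kJ/mol

The standard cell potential is +1.199 − (+0.854) = +0.345 V, with n = 2 electrons in the balanced equation.
The reaction quotient is [Hg²⁺(aq)] / [Pt²⁺(aq)] = 0.000429; by Nernst, E = +0.345 − (0.0592/2)(−3.368) = +0.4447 V.
ΔG = −nFE = −(2)(96500)(+0.4447) J/mol = −85.8 kJ/mol.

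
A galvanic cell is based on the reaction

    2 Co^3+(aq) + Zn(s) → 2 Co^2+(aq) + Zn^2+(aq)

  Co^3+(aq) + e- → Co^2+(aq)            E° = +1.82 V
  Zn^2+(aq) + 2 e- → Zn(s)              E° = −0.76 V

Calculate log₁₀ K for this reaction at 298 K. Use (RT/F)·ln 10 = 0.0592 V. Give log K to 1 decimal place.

log K = 87.2

The Co³⁺/Co²⁺ couple is reduced (cathode); E°cell = +1.82 − (−0.76) = +2.58 V with n = 2.
At equilibrium E = 0, so log K = nE°cell / 0.0592 = (2)(+2.58) / 0.0592 = 87.2.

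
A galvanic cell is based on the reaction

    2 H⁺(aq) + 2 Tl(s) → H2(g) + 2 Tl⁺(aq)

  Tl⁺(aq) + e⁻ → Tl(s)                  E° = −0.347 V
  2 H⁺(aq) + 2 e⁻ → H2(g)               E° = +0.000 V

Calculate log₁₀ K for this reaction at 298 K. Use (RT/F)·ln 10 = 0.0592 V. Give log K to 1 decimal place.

log K = 11.7

The 2H⁺/H₂ couple is reduced (cathode); E°cell = +0.000 − (−0.347) = +0.347 V with n = 2.
At equilibrium E = 0, so log K = nE°cell / 0.0592 = (2)(+0.347) / 0.0592 = 11.7.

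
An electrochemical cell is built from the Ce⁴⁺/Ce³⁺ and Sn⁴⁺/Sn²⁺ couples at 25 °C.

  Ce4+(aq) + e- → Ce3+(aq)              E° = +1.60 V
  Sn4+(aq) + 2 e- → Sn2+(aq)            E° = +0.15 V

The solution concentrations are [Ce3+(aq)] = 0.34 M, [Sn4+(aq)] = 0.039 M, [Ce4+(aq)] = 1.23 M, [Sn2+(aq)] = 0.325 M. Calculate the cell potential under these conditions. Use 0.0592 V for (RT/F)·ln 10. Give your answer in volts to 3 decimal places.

+1.510 V

The Ce⁴⁺/Ce³⁺ couple has the more positive E°, so it is the cathode; Sn⁴⁺/Sn²⁺ is the anode.
E°cell = +1.60 − (+0.15) = +1.45 V, with n = 2 electrons transferred.
The balanced reaction is 2 Ce4+(aq) + Sn2+(aq) → 2 Ce3+(aq) + Sn4+(aq), so Q = ([Ce3+(aq)]^2·[Sn4+(aq)]) / ([Ce4+(aq)]^2·[Sn2+(aq)]) = 0.00917 and log Q = −2.038.
By the Nernst equation, E = +1.45 − (0.0592/2)·(−2.038) = +1.510 V.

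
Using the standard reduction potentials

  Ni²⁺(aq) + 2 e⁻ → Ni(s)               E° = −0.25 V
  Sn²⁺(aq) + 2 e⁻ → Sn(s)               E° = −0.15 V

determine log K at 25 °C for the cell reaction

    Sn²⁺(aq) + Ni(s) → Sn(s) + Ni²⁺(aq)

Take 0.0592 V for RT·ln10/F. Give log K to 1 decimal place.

The Sn²⁺/Sn couple is reduced (cathode); E°cell = −0.15 − (−0.25) = +0.10 V with n = 2.
At equilibrium E = 0, so log K = nE°cell / 0.0592 = (2)(+0.10) / 0.0592 = 3.4.

log K = 3.4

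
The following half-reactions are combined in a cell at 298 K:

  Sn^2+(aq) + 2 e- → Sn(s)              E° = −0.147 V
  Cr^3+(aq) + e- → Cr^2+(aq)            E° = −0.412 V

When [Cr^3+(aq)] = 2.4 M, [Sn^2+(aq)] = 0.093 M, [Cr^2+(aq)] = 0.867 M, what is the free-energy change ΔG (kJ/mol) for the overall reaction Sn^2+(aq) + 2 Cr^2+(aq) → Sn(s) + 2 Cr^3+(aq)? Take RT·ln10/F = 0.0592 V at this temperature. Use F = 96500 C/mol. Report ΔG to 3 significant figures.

With Sn²⁺/Sn reduced at the cathode, E°cell = −0.147 − (−0.412) = +0.265 V and n = 2.
Q = [Cr^3+(aq)]^2 / ([Sn^2+(aq)]·[Cr^2+(aq)]^2) = 82.4, so log Q = 1.916 and E = +0.265 − (0.0592/2)(1.916) = +0.2083 V.
Finally ΔG = −nFE = −(2)(96500 C/mol)(+0.2083 V) = −40.2 kJ/mol.

−40.2 kJ/mol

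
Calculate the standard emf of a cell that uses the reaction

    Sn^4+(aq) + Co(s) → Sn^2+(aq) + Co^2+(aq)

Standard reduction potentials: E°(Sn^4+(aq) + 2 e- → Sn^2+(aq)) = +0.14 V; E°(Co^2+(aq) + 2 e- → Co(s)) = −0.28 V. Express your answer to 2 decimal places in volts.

In the reaction as written, Sn^4+(aq) is reduced (cathode) and Co^2+(aq) is produced by oxidation at the anode.
E°cell = E°(cathode) − E°(anode) = +0.14 − (−0.28) = +0.42 V.

+0.42 V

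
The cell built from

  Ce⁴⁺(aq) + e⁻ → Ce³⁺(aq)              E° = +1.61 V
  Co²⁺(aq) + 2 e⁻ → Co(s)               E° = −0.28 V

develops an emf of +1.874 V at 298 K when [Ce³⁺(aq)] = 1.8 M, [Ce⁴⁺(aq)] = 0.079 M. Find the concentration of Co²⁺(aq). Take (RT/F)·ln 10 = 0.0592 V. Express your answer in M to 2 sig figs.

0.0067 M

Ce⁴⁺/Ce³⁺ is the cathode (higher E°); E°cell = +1.61 − (−0.28) = +1.89 V with n = 2.
Since E = E° − (0.0592/n)·log Q, log Q = n(E° − E)/0.0592 = 0.541.
The balanced reaction is 2 Ce⁴⁺(aq) + Co(s) → 2 Ce³⁺(aq) + Co²⁺(aq), so Q = ([Ce³⁺(aq)]^2·[Co²⁺(aq)]) / [Ce⁴⁺(aq)]^2.
Substituting the known concentrations and solving, log [Co²⁺(aq)] = −2.174 and [Co²⁺(aq)] = 0.0067 M.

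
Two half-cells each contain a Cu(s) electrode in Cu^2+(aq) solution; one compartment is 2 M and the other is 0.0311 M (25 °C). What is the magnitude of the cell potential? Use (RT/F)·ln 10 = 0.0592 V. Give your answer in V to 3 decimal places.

For a concentration cell E°cell = 0, since both electrodes use the same couple.
The compartment with the higher Cu^2+(aq) concentration (2 M) acts as the cathode; ions are reduced there and produced at the dilute (0.0311 M) anode.
With n = 2, Ecell = −(0.0592/2)·log([dilute]/[conc]) = −(0.0592/2)·log(0.0311/2) = +0.054 V.

0.054 V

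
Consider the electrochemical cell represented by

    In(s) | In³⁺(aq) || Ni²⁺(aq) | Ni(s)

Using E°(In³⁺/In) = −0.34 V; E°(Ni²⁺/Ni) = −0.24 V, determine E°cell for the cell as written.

By convention the left-hand electrode in cell notation is the anode (oxidation) and the right-hand electrode is the cathode (reduction).
E°cell = E°(right) − E°(left) = −0.24 − (−0.34) = +0.10 V.

+0.10 V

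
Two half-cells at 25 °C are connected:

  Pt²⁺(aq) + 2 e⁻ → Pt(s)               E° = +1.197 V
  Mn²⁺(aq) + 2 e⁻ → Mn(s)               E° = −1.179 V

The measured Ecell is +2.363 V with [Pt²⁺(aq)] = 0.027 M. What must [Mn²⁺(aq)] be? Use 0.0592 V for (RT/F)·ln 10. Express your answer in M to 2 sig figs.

Pt²⁺/Pt is the cathode (higher E°); E°cell = +1.197 − (−1.179) = +2.376 V with n = 2.
Since E = E° − (0.0592/n)·log Q, log Q = n(E° − E)/0.0592 = 0.439.
For Pt²⁺(aq) + Mn(s) → Pt(s) + Mn²⁺(aq), the reaction quotient is Q = [Mn²⁺(aq)] / [Pt²⁺(aq)].
Substituting the known concentrations and solving, log [Mn²⁺(aq)] = −1.130 and [Mn²⁺(aq)] = 0.074 M.

0.074 M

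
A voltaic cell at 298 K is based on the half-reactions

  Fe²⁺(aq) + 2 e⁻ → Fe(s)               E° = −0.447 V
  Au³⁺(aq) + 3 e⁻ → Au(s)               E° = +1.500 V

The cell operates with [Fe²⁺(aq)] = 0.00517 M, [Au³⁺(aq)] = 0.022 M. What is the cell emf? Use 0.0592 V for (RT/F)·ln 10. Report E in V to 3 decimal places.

Since E°(Au³⁺/Au) > E°(Fe²⁺/Fe), Au³⁺/Au serves as the cathode.
The standard potential is +1.500 − (−0.447) = +1.947 V and the balanced reaction transfers n = 6 electrons.
For the overall reaction 2 Au³⁺(aq) + 3 Fe(s) → 2 Au(s) + 3 Fe²⁺(aq), Q = [Fe²⁺(aq)]^3 / [Au³⁺(aq)]^2 = 0.000286, giving log Q = −3.544.
By the Nernst equation, E = +1.947 − (0.0592/6)·(−3.544) = +1.982 V.

+1.982 V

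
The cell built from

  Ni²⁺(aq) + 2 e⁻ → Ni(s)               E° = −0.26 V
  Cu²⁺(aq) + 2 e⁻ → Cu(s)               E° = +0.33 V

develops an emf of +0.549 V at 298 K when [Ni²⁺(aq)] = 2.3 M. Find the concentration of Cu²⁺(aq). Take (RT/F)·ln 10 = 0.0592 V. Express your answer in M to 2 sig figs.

0.095 M

With Cu²⁺/Cu at the cathode and Ni²⁺/Ni at the anode, E°cell = +0.33 − (−0.26) = +0.59 V (n = 2).
Rearranging E = E° − (0.0592/n)·log Q gives log Q = 2(+0.59 − (+0.549))/0.0592 = 1.385.
Balancing electrons gives Cu²⁺(aq) + Ni(s) → Cu(s) + Ni²⁺(aq); thus Q = [Ni²⁺(aq)] / [Cu²⁺(aq)].
Substituting the known concentrations and solving, log [Cu²⁺(aq)] = −1.023 and [Cu²⁺(aq)] = 0.095 M.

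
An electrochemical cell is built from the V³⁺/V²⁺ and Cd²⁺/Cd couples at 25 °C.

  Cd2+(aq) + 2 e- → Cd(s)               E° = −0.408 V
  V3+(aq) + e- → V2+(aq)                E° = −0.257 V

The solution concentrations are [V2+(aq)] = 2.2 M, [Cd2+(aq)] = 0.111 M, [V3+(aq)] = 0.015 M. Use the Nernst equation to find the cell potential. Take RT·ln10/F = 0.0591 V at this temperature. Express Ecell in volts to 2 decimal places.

Since E°(V³⁺/V²⁺) > E°(Cd²⁺/Cd), V³⁺/V²⁺ serves as the cathode.
E°cell = E°cat − E°an = −0.257 − (−0.408) = +0.151 V; n = 2.
The balanced reaction is 2 V3+(aq) + Cd(s) → 2 V2+(aq) + Cd2+(aq), so Q = ([V2+(aq)]^2·[Cd2+(aq)]) / [V3+(aq)]^2 = 2.39×10^3 and log Q = 3.378.
Applying E = E° − (RT ln10/nF)·log Q gives +0.151 − (0.0591/2)(3.378) = +0.05 V.

+0.05 V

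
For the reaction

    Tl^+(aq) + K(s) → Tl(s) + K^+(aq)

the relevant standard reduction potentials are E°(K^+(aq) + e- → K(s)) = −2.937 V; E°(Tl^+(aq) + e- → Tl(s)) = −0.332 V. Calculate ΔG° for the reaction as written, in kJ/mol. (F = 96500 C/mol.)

−251 kJ/mol

In the reaction as written Tl^+(aq) is reduced, so the Tl⁺/Tl couple is the cathode and K⁺/K is the anode.
E°cell = −0.332 − (−2.937) = +2.605 V; balancing electrons gives n = 1.
ΔG° = −nFE°cell = −(1)(96500)(+2.605) J/mol = −251 kJ/mol.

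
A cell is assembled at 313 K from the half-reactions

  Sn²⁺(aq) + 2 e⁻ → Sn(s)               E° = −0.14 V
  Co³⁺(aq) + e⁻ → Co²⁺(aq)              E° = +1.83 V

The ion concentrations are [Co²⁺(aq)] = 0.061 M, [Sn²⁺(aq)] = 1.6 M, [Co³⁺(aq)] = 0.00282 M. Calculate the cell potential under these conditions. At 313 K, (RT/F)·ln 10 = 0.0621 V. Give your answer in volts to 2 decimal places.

+1.88 V

The Co³⁺/Co²⁺ couple has the more positive E°, so it is the cathode; Sn²⁺/Sn is the anode.
E°cell = +1.83 − (−0.14) = +1.97 V, with n = 2 electrons transferred.
The balanced reaction is 2 Co³⁺(aq) + Sn(s) → 2 Co²⁺(aq) + Sn²⁺(aq), so Q = ([Co²⁺(aq)]^2·[Sn²⁺(aq)]) / [Co³⁺(aq)]^2 = 749 and log Q = 2.874.
By the Nernst equation, E = +1.97 − (0.0621/2)·(2.874) = +1.88 V.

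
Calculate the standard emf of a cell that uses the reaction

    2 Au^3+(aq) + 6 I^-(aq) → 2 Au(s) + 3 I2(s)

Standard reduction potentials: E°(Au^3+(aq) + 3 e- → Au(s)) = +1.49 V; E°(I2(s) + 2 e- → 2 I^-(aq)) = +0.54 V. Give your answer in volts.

In the reaction as written, Au^3+(aq) is reduced (cathode) and I2(s) is produced by oxidation at the anode.
E°cell = E°(cathode) − E°(anode) = +1.49 − (+0.54) = +0.95 V.

+0.95 V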